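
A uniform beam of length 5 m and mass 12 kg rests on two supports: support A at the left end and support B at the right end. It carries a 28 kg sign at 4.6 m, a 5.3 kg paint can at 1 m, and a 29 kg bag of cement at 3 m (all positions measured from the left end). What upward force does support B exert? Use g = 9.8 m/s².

Take moments about support A.
Beam weight: 12 × 9.8 = 117.6 N down at 2.5 m → arm 2.5 m, τ = 117.6 × 2.5 = 294 N·m clockwise.
Sign: 28 × 9.8 = 274.4 N down at 4.6 m → arm 4.6 m, τ = 274.4 × 4.6 = 1262 N·m clockwise.
Paint can: 5.3 × 9.8 = 51.94 N down at 1 m → arm 1 m, τ = 51.94 × 1 = 51.94 N·m clockwise.
Bag of cement: 29 × 9.8 = 284.2 N down at 3 m → arm 3 m, τ = 284.2 × 3 = 852.6 N·m clockwise.
Net load moment about support A = 2461 N·m clockwise.
Reaction R at support B is upward at 5 m, arm 5 m → moment R × 5 counterclockwise.
Setting net torque to zero: R × 5 = 2461 → R = 492 N.

R_B ≈ 492 N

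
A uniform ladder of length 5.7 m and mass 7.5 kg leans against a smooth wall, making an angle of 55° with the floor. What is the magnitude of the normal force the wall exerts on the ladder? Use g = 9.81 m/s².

About the foot of the ladder:
Ladder weight 7.5×9.81 = 73.58 N acts at 2.85 m along the ladder; its horizontal arm is 2.85·cos55° = 1.635 m → τ = 120.3 N·m clockwise.
Wall normal N acts horizontally at the top; its moment arm is the height L sinθ = 5.7·sin55° = 4.669 m, counterclockwise.
Setting net torque to zero: N × 4.669 = 120.3 → N = 25.8 N.

N_wall ≈ 25.8 N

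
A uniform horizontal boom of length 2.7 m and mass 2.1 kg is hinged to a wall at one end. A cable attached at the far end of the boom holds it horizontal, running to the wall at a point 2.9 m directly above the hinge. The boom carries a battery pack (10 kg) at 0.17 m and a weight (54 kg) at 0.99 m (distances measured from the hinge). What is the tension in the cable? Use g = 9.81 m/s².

T ≈ 288 N

Sum moments about the hinge (the unknown hinge reaction has zero arm there).
Beam weight: 2.1 × 9.81 = 20.6 N down at 1.35 m → arm 1.35 m, τ = 20.6 × 1.35 = 27.81 N·m clockwise.
Battery pack: 10 × 9.81 = 98.1 N down at 0.17 m → arm 0.17 m, τ = 98.1 × 0.17 = 16.68 N·m clockwise.
Weight: 54 × 9.81 = 529.7 N down at 0.99 m → arm 0.99 m, τ = 529.7 × 0.99 = 524.4 N·m clockwise.
Total clockwise load moment = 568.9 N·m.
The cable tension T acts at 2.7 m; only its component perpendicular to the boom, T sinθ, produces torque. sinθ = h/√(h²+d²) = 2.9/√(2.9²+2.7²) = 0.7319.
Στ = 0 ⇒ T × 2.7 × 0.7319 = 568.9 ⇒ T = 568.9 / 1.976 = 288 N.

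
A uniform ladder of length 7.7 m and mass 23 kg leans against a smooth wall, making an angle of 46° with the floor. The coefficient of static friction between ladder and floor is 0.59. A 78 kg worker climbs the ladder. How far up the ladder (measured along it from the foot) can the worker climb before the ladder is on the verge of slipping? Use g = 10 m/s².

d ≈ 4.96 m

Take moments about the foot of the ladder.
Ladder weight 23×10 = 230 N acts at 3.85 m along the ladder; its horizontal arm is 3.85·cos46° = 2.674 m → τ = 615 N·m clockwise.
Worker weight 78×10 = 780 N at distance d → arm d·cos46° → τ = 780·d·0.6947 clockwise.
Wall normal N at the top has arm L sinθ = 5.539 m counterclockwise, so Στ = 0 gives N·5.539 = 615 + 541.9·d.
ΣFy = 0 ⇒ N_floor = 1010 N, so the maximum friction is μ_s·N_floor = 0.59×1010 = 595.9 N. ΣFx = 0 ⇒ N_wall = f, so at the slipping point N = 595.9 N.
Substituting: 595.9×5.539 = 615 + 541.9·d ⇒ d = (3301 − 615) / 541.9 = 4.96 m.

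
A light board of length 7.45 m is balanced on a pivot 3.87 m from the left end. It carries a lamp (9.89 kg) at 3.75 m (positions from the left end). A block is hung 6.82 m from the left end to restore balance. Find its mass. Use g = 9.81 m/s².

Sum moments about the pivot (at 3.87 m from the left end) (the support reaction has zero arm there).
Lamp: 9.89 × 9.81 = 97.02 N down at 3.75 m → arm 0.12 m, τ = 97.02 × 0.12 = 11.64 N·m counterclockwise.
Net moment of known loads = 11.64 N·m counterclockwise.
An unknown mass m at 6.82 m has arm 2.95 m; its moment is m·g·2.95 clockwise.
Setting net torque to zero: m × 9.81 × 2.95 = 11.64 → m = 11.64 / (9.81 × 2.95) = 0.402 kg.

m ≈ 0.402 kg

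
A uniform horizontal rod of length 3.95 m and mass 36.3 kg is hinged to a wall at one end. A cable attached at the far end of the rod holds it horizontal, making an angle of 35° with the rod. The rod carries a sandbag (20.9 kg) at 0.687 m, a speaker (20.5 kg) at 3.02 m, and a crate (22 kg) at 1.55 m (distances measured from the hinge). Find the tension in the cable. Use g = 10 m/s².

T ≈ 804 N

About the hinge:
Beam weight: 36.3 × 10 = 363 N down at 1.975 m → arm 1.975 m, τ = 363 × 1.975 = 716.9 N·m clockwise.
Sandbag: 20.9 × 10 = 209 N down at 0.687 m → arm 0.687 m, τ = 209 × 0.687 = 143.6 N·m clockwise.
Speaker: 20.5 × 10 = 205 N down at 3.02 m → arm 3.02 m, τ = 205 × 3.02 = 619.1 N·m clockwise.
Crate: 22 × 10 = 220 N down at 1.55 m → arm 1.55 m, τ = 220 × 1.55 = 341 N·m clockwise.
Total clockwise load moment = 1821 N·m.
The cable tension T acts at 3.95 m; only its component perpendicular to the rod, T sinθ, produces torque. sin 35° = 0.5736.
Setting net torque to zero: T × 3.95 × 0.5736 = 1821 → T = 1821 / 2.266 = 804 N.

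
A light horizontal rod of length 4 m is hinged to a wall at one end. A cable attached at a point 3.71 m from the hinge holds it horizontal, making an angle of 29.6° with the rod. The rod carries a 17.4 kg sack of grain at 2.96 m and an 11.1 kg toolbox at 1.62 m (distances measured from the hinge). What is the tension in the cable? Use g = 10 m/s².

T ≈ 379 N

Choose the hinge as the axis so the unknown hinge reaction has zero arm there.
Sack of grain: 17.4 × 10 = 174 N down at 2.96 m → arm 2.96 m, τ = 174 × 2.96 = 515 N·m clockwise.
Toolbox: 11.1 × 10 = 111 N down at 1.62 m → arm 1.62 m, τ = 111 × 1.62 = 179.8 N·m clockwise.
Total clockwise load moment = 694.8 N·m.
The cable tension T acts at 3.71 m; only its component perpendicular to the rod, T sinθ, produces torque. sin 29.6° = 0.4939.
Στ = 0 ⇒ T × 3.71 × 0.4939 = 694.8 ⇒ T = 694.8 / 1.832 = 379 N.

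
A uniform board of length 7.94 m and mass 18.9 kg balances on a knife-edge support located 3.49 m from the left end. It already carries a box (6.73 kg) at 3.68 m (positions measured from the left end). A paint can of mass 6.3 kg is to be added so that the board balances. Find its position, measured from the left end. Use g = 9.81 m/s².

x ≈ 1.85 m from the left end

About the knife-edge support (at 3.49 m from the left end):
Beam weight: 18.9 × 9.81 = 185.4 N down at 3.97 m → arm 0.48 m, τ = 185.4 × 0.48 = 88.99 N·m clockwise.
Box: 6.73 × 9.81 = 66.02 N down at 3.68 m → arm 0.19 m, τ = 66.02 × 0.19 = 12.54 N·m clockwise.
Net moment of existing loads = 101.5 N·m clockwise.
The paint can weighs 6.3 × 9.81 = 61.8 N and must supply an equal counterclockwise moment, so its lever arm about the knife-edge support is 101.5 / 61.8 = 1.64 m.
That puts it at 3.49 − 1.64 = 1.85 m from the left end.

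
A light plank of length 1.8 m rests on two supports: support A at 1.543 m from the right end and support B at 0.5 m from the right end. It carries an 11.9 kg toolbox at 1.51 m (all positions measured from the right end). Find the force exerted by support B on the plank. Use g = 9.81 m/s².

Take moments about support A.
Toolbox: 11.9 × 9.81 = 116.7 N down at 1.51 m → arm 0.033 m, τ = 116.7 × 0.033 = 3.851 N·m clockwise.
Net load moment about support A = 3.851 N·m clockwise.
Reaction R at support B is upward at 0.5 m, arm 1.043 m → moment R × 1.043 counterclockwise.
For rotational equilibrium, R × 1.043 = 3.851, so R = 3.69 N.

R_B ≈ 3.69 N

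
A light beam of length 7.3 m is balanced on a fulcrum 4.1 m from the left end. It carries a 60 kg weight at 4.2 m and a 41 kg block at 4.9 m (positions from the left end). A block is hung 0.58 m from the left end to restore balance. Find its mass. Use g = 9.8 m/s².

Choose the fulcrum (at 4.1 m from the left end) as the axis so the support reaction has zero arm there.
Weight: 60 × 9.8 = 588 N down at 4.2 m → arm 0.1 m, τ = 588 × 0.1 = 58.8 N·m clockwise.
Block: 41 × 9.8 = 401.8 N down at 4.9 m → arm 0.8 m, τ = 401.8 × 0.8 = 321.4 N·m clockwise.
Net moment of known loads = 380.2 N·m clockwise.
An unknown mass m at 0.58 m has arm 3.52 m; its moment is m·g·3.52 counterclockwise.
Στ = 0 ⇒ m × 9.8 × 3.52 = 380.2 ⇒ m = 380.2 / (9.8 × 3.52) = 11 kg.

m ≈ 11 kg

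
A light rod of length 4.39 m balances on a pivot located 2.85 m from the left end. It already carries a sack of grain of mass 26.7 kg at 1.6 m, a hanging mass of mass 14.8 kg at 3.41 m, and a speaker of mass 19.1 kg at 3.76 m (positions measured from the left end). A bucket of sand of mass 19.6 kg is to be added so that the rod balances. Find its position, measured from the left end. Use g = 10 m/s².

About the pivot (at 2.85 m from the left end):
Sack of grain: 26.7 × 10 = 267 N down at 1.6 m → arm 1.25 m, τ = 267 × 1.25 = 333.8 N·m counterclockwise.
Hanging mass: 14.8 × 10 = 148 N down at 3.41 m → arm 0.56 m, τ = 148 × 0.56 = 82.88 N·m clockwise.
Speaker: 19.1 × 10 = 191 N down at 3.76 m → arm 0.91 m, τ = 191 × 0.91 = 173.8 N·m clockwise.
Net moment of existing loads = 77.12 N·m counterclockwise.
The bucket of sand weighs 19.6 × 10 = 196 N and must supply an equal clockwise moment, so its lever arm about the pivot is 77.12 / 196 = 0.393 m.
That puts it at 2.85 + 0.393 = 3.24 m from the left end.

x ≈ 3.24 m from the left end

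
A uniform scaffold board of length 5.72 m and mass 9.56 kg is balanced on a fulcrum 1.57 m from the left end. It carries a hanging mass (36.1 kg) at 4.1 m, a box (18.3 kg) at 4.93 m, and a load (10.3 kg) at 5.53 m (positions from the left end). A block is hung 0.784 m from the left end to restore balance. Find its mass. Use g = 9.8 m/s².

m ≈ 262 kg

Choose the fulcrum (at 1.57 m from the left end) as the axis so the support reaction has zero arm there.
Beam weight: 9.56 × 9.8 = 93.69 N down at 2.86 m → arm 1.29 m, τ = 93.69 × 1.29 = 120.9 N·m clockwise.
Hanging mass: 36.1 × 9.8 = 353.8 N down at 4.1 m → arm 2.53 m, τ = 353.8 × 2.53 = 895.1 N·m clockwise.
Box: 18.3 × 9.8 = 179.3 N down at 4.93 m → arm 3.36 m, τ = 179.3 × 3.36 = 602.4 N·m clockwise.
Load: 10.3 × 9.8 = 100.9 N down at 5.53 m → arm 3.96 m, τ = 100.9 × 3.96 = 399.6 N·m clockwise.
Net moment of known loads = 2018 N·m clockwise.
An unknown mass m at 0.784 m has arm 0.786 m; its moment is m·g·0.786 counterclockwise.
Στ = 0 ⇒ m × 9.8 × 0.786 = 2018 ⇒ m = 2018 / (9.8 × 0.786) = 262 kg.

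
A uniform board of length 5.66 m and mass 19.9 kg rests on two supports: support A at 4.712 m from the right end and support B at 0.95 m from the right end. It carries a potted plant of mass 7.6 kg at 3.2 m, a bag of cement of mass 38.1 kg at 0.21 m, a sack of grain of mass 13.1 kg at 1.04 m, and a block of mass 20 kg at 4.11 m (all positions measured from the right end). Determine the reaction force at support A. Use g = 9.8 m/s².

Sum moments about support B (its reaction then has zero moment arm).
Beam weight: 19.9 × 9.8 = 195 N down at 2.83 m → arm 1.88 m, τ = 195 × 1.88 = 366.6 N·m counterclockwise.
Potted plant: 7.6 × 9.8 = 74.48 N down at 3.2 m → arm 2.25 m, τ = 74.48 × 2.25 = 167.6 N·m counterclockwise.
Bag of cement: 38.1 × 9.8 = 373.4 N down at 0.21 m → arm 0.74 m, τ = 373.4 × 0.74 = 276.3 N·m clockwise.
Sack of grain: 13.1 × 9.8 = 128.4 N down at 1.04 m → arm 0.09 m, τ = 128.4 × 0.09 = 11.56 N·m counterclockwise.
Block: 20 × 9.8 = 196 N down at 4.11 m → arm 3.16 m, τ = 196 × 3.16 = 619.4 N·m counterclockwise.
Net load moment about support B = 888.9 N·m counterclockwise.
Reaction R at support A is upward at 4.712 m, arm 3.762 m → moment R × 3.762 clockwise.
Setting net torque to zero: R × 3.762 = 888.9 → R = 236 N.

R_A ≈ 236 N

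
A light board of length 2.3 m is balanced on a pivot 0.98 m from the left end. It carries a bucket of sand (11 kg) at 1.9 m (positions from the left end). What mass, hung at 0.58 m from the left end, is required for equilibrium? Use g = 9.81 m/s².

m ≈ 25.3 kg

About the pivot (at 0.98 m from the left end):
Bucket of sand: 11 × 9.81 = 107.9 N down at 1.9 m → arm 0.92 m, τ = 107.9 × 0.92 = 99.27 N·m clockwise.
Net moment of known loads = 99.27 N·m clockwise.
An unknown mass m at 0.58 m has arm 0.4 m; its moment is m·g·0.4 counterclockwise.
Balancing moments: m × 9.81 × 0.4 = 99.27, giving m = 99.27 / (9.81 × 0.4) = 25.3 kg.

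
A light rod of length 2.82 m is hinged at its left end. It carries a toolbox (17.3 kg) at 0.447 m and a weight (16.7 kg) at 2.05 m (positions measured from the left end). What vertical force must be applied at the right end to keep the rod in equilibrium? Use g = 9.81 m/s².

F ≈ 146 N

About the left end:
Toolbox: 17.3 × 9.81 = 169.7 N down at 0.447 m → arm 0.447 m, τ = 169.7 × 0.447 = 75.86 N·m clockwise.
Weight: 16.7 × 9.81 = 163.8 N down at 2.05 m → arm 2.05 m, τ = 163.8 × 2.05 = 335.8 N·m clockwise.
Net moment of the loads = 411.7 N·m clockwise.
The upward force F acts at the right end, arm 2.82 m, giving F × 2.82 counterclockwise.
For rotational equilibrium, F × 2.82 = 411.7, so F = 411.7 / 2.82 = 146 N.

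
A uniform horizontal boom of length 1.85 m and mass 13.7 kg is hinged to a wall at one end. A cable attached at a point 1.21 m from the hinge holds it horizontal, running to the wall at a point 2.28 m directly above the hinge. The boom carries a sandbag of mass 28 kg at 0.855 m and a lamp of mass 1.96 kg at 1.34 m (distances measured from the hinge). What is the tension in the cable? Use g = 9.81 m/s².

T ≈ 360 N

Taking torques about the hinge:
Beam weight: 13.7 × 9.81 = 134.4 N down at 0.925 m → arm 0.925 m, τ = 134.4 × 0.925 = 124.3 N·m clockwise.
Sandbag: 28 × 9.81 = 274.7 N down at 0.855 m → arm 0.855 m, τ = 274.7 × 0.855 = 234.9 N·m clockwise.
Lamp: 1.96 × 9.81 = 19.23 N down at 1.34 m → arm 1.34 m, τ = 19.23 × 1.34 = 25.77 N·m clockwise.
Total clockwise load moment = 385 N·m.
The cable tension T acts at 1.21 m; only its component perpendicular to the boom, T sinθ, produces torque. sinθ = h/√(h²+d²) = 2.28/√(2.28²+1.21²) = 0.8833.
Setting net torque to zero: T × 1.21 × 0.8833 = 385 → T = 385 / 1.069 = 360 N.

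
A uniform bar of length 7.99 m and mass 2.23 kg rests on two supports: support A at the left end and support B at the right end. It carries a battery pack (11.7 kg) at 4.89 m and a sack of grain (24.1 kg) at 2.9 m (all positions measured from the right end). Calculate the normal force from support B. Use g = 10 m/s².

Take moments about support A.
Beam weight: 2.23 × 10 = 22.3 N down at 3.995 m → arm 3.995 m, τ = 22.3 × 3.995 = 89.09 N·m clockwise.
Battery pack: 11.7 × 10 = 117 N down at 4.89 m → arm 3.1 m, τ = 117 × 3.1 = 362.7 N·m clockwise.
Sack of grain: 24.1 × 10 = 241 N down at 2.9 m → arm 5.09 m, τ = 241 × 5.09 = 1227 N·m clockwise.
Net load moment about support A = 1679 N·m clockwise.
Reaction R at support B is upward at 0 m, arm 7.99 m → moment R × 7.99 counterclockwise.
Balancing moments: R × 7.99 = 1679, giving R = 210 N.

R_B ≈ 210 N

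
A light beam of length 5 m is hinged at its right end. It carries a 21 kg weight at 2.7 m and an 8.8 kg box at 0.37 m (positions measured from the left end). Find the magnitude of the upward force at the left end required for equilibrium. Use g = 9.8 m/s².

F ≈ 175 N

Choose the right end as the axis so the unknown pivot reaction has zero arm there.
Weight: 21 × 9.8 = 205.8 N down at 2.7 m → arm 2.3 m, τ = 205.8 × 2.3 = 473.3 N·m counterclockwise.
Box: 8.8 × 9.8 = 86.24 N down at 0.37 m → arm 4.63 m, τ = 86.24 × 4.63 = 399.3 N·m counterclockwise.
Net moment of the loads = 872.6 N·m counterclockwise.
The upward force F acts at the left end, arm 5 m, giving F × 5 clockwise.
Στ = 0 ⇒ F × 5 = 872.6 ⇒ F = 872.6 / 5 = 175 N.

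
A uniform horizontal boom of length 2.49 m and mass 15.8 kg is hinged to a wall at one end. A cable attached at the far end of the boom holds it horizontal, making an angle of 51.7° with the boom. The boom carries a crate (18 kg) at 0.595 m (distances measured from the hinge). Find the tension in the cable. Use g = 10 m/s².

About the hinge:
Beam weight: 15.8 × 10 = 158 N down at 1.245 m → arm 1.245 m, τ = 158 × 1.245 = 196.7 N·m clockwise.
Crate: 18 × 10 = 180 N down at 0.595 m → arm 0.595 m, τ = 180 × 0.595 = 107.1 N·m clockwise.
Total clockwise load moment = 303.8 N·m.
The cable tension T acts at 2.49 m; only its component perpendicular to the boom, T sinθ, produces torque. sin 51.7° = 0.7848.
Στ = 0 ⇒ T × 2.49 × 0.7848 = 303.8 ⇒ T = 303.8 / 1.954 = 155 N.

T ≈ 155 N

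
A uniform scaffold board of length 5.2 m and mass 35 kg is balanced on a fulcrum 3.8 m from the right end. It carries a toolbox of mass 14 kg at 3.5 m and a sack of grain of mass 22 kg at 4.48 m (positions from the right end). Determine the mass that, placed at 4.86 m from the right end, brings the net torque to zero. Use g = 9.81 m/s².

Take moments about the fulcrum (at 3.8 m from the right end).
Beam weight: 35 × 9.81 = 343.4 N down at 2.6 m → arm 1.2 m, τ = 343.4 × 1.2 = 412.1 N·m clockwise.
Toolbox: 14 × 9.81 = 137.3 N down at 3.5 m → arm 0.3 m, τ = 137.3 × 0.3 = 41.19 N·m clockwise.
Sack of grain: 22 × 9.81 = 215.8 N down at 4.48 m → arm 0.68 m, τ = 215.8 × 0.68 = 146.7 N·m counterclockwise.
Net moment of known loads = 306.6 N·m clockwise.
An unknown mass m at 4.86 m has arm 1.06 m; its moment is m·g·1.06 counterclockwise.
Balancing moments: m × 9.81 × 1.06 = 306.6, giving m = 306.6 / (9.81 × 1.06) = 29.5 kg.

m ≈ 29.5 kg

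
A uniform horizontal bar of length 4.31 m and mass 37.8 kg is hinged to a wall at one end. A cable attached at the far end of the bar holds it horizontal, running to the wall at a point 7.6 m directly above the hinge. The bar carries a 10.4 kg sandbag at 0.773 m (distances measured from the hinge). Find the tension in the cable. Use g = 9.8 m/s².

T ≈ 234 N

Taking torques about the hinge:
Beam weight: 37.8 × 9.8 = 370.4 N down at 2.155 m → arm 2.155 m, τ = 370.4 × 2.155 = 798.2 N·m clockwise.
Sandbag: 10.4 × 9.8 = 101.9 N down at 0.773 m → arm 0.773 m, τ = 101.9 × 0.773 = 78.77 N·m clockwise.
Total clockwise load moment = 877 N·m.
The cable tension T acts at 4.31 m; only its component perpendicular to the bar, T sinθ, produces torque. sinθ = h/√(h²+d²) = 7.6/√(7.6²+4.31²) = 0.8699.
For rotational equilibrium, T × 4.31 × 0.8699 = 877, so T = 877 / 3.749 = 234 N.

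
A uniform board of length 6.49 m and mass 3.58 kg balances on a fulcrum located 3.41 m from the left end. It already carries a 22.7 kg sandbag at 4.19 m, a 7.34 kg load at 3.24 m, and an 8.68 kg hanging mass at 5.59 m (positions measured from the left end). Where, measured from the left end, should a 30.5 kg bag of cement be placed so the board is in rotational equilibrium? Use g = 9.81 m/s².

x ≈ 2.27 m from the left end

Take moments about the fulcrum (at 3.41 m from the left end).
Beam weight: 3.58 × 9.81 = 35.12 N down at 3.245 m → arm 0.165 m, τ = 35.12 × 0.165 = 5.795 N·m counterclockwise.
Sandbag: 22.7 × 9.81 = 222.7 N down at 4.19 m → arm 0.78 m, τ = 222.7 × 0.78 = 173.7 N·m clockwise.
Load: 7.34 × 9.81 = 72.01 N down at 3.24 m → arm 0.17 m, τ = 72.01 × 0.17 = 12.24 N·m counterclockwise.
Hanging mass: 8.68 × 9.81 = 85.15 N down at 5.59 m → arm 2.18 m, τ = 85.15 × 2.18 = 185.6 N·m clockwise.
Net moment of existing loads = 341.3 N·m clockwise.
The bag of cement weighs 30.5 × 9.81 = 299.2 N and must supply an equal counterclockwise moment, so its lever arm about the fulcrum is 341.3 / 299.2 = 1.14 m.
That puts it at 3.41 − 1.14 = 2.27 m from the left end.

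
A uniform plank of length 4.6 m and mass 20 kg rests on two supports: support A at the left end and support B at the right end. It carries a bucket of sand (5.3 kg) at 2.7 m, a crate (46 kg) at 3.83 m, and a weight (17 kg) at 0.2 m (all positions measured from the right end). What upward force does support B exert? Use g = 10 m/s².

R_B ≈ 362 N

Sum moments about support A (its reaction then has zero moment arm).
Beam weight: 20 × 10 = 200 N down at 2.3 m → arm 2.3 m, τ = 200 × 2.3 = 460 N·m clockwise.
Bucket of sand: 5.3 × 10 = 53 N down at 2.7 m → arm 1.9 m, τ = 53 × 1.9 = 100.7 N·m clockwise.
Crate: 46 × 10 = 460 N down at 3.83 m → arm 0.77 m, τ = 460 × 0.77 = 354.2 N·m clockwise.
Weight: 17 × 10 = 170 N down at 0.2 m → arm 4.4 m, τ = 170 × 4.4 = 748 N·m clockwise.
Net load moment about support A = 1663 N·m clockwise.
Reaction R at support B is upward at 0 m, arm 4.6 m → moment R × 4.6 counterclockwise.
For rotational equilibrium, R × 4.6 = 1663, so R = 362 N.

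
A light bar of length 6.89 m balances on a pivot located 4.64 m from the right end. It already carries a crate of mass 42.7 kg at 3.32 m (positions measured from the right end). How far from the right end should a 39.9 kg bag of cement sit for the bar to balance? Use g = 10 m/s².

x ≈ 6.05 m from the right end

Choose the pivot (at 4.64 m from the right end) as the axis so the support reaction has zero arm there.
Crate: 42.7 × 10 = 427 N down at 3.32 m → arm 1.32 m, τ = 427 × 1.32 = 563.6 N·m clockwise.
Net moment of existing loads = 563.6 N·m clockwise.
The bag of cement weighs 39.9 × 10 = 399 N and must supply an equal counterclockwise moment, so its lever arm about the pivot is 563.6 / 399 = 1.41 m.
That puts it at 4.64 + 1.41 = 6.05 m from the right end.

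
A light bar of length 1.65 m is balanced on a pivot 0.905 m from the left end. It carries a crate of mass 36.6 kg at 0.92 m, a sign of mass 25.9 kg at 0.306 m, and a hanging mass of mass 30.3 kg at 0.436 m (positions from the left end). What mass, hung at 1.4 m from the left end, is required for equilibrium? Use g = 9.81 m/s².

m ≈ 58.9 kg

Take moments about the pivot (at 0.905 m from the left end).
Crate: 36.6 × 9.81 = 359 N down at 0.92 m → arm 0.015 m, τ = 359 × 0.015 = 5.385 N·m clockwise.
Sign: 25.9 × 9.81 = 254.1 N down at 0.306 m → arm 0.599 m, τ = 254.1 × 0.599 = 152.2 N·m counterclockwise.
Hanging mass: 30.3 × 9.81 = 297.2 N down at 0.436 m → arm 0.469 m, τ = 297.2 × 0.469 = 139.4 N·m counterclockwise.
Net moment of known loads = 286.2 N·m counterclockwise.
An unknown mass m at 1.4 m has arm 0.495 m; its moment is m·g·0.495 clockwise.
Στ = 0 ⇒ m × 9.81 × 0.495 = 286.2 ⇒ m = 286.2 / (9.81 × 0.495) = 58.9 kg.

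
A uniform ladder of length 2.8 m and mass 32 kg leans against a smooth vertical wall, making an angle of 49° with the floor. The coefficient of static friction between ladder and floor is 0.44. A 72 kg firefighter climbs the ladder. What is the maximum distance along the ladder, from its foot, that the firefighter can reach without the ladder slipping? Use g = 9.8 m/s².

d ≈ 1.42 m

Take moments about the foot of the ladder.
Ladder weight 32×9.8 = 313.6 N acts at 1.4 m along the ladder; its horizontal arm is 1.4·cos49° = 0.9185 m → τ = 288 N·m clockwise.
Firefighter weight 72×9.8 = 705.6 N at distance d → arm d·cos49° → τ = 705.6·d·0.6561 clockwise.
Wall normal N at the top has arm L sinθ = 2.113 m counterclockwise, so Στ = 0 gives N·2.113 = 288 + 462.9·d.
ΣFy = 0 ⇒ N_floor = 1019 N, so the maximum friction is μ_s·N_floor = 0.44×1019 = 448.4 N. ΣFx = 0 ⇒ N_wall = f, so at the slipping point N = 448.4 N.
Substituting: 448.4×2.113 = 288 + 462.9·d ⇒ d = (947.5 − 288) / 462.9 = 1.42 m.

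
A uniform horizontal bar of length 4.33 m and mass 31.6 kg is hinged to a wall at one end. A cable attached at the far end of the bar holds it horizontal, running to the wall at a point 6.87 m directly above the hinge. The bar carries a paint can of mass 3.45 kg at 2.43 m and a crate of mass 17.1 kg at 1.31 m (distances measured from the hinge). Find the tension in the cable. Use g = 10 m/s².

T ≈ 271 N

Sum moments about the hinge (the unknown hinge reaction has zero arm there).
Beam weight: 31.6 × 10 = 316 N down at 2.165 m → arm 2.165 m, τ = 316 × 2.165 = 684.1 N·m clockwise.
Paint can: 3.45 × 10 = 34.5 N down at 2.43 m → arm 2.43 m, τ = 34.5 × 2.43 = 83.84 N·m clockwise.
Crate: 17.1 × 10 = 171 N down at 1.31 m → arm 1.31 m, τ = 171 × 1.31 = 224 N·m clockwise.
Total clockwise load moment = 991.9 N·m.
The cable tension T acts at 4.33 m; only its component perpendicular to the bar, T sinθ, produces torque. sinθ = h/√(h²+d²) = 6.87/√(6.87²+4.33²) = 0.846.
Balancing moments: T × 4.33 × 0.846 = 991.9, giving T = 991.9 / 3.663 = 271 N.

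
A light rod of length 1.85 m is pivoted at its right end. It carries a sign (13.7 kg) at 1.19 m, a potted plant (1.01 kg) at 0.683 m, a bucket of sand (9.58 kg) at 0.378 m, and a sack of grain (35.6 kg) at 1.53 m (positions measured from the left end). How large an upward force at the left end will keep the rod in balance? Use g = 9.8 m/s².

F ≈ 189 N

About the right end:
Sign: 13.7 × 9.8 = 134.3 N down at 1.19 m → arm 0.66 m, τ = 134.3 × 0.66 = 88.64 N·m counterclockwise.
Potted plant: 1.01 × 9.8 = 9.898 N down at 0.683 m → arm 1.167 m, τ = 9.898 × 1.167 = 11.55 N·m counterclockwise.
Bucket of sand: 9.58 × 9.8 = 93.88 N down at 0.378 m → arm 1.472 m, τ = 93.88 × 1.472 = 138.2 N·m counterclockwise.
Sack of grain: 35.6 × 9.8 = 348.9 N down at 1.53 m → arm 0.32 m, τ = 348.9 × 0.32 = 111.6 N·m counterclockwise.
Net moment of the loads = 350 N·m counterclockwise.
The upward force F acts at the left end, arm 1.85 m, giving F × 1.85 clockwise.
Setting net torque to zero: F × 1.85 = 350 → F = 350 / 1.85 = 189 N.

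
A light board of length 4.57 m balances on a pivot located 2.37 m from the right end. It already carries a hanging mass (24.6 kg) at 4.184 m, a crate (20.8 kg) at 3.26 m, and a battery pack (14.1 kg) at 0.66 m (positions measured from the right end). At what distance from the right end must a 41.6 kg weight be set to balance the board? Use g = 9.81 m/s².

x ≈ 1.43 m from the right end

Sum moments about the pivot (at 2.37 m from the right end) (the support reaction has zero arm there).
Hanging mass: 24.6 × 9.81 = 241.3 N down at 4.184 m → arm 1.814 m, τ = 241.3 × 1.814 = 437.7 N·m counterclockwise.
Crate: 20.8 × 9.81 = 204 N down at 3.26 m → arm 0.89 m, τ = 204 × 0.89 = 181.6 N·m counterclockwise.
Battery pack: 14.1 × 9.81 = 138.3 N down at 0.66 m → arm 1.71 m, τ = 138.3 × 1.71 = 236.5 N·m clockwise.
Net moment of existing loads = 382.8 N·m counterclockwise.
The weight weighs 41.6 × 9.81 = 408.1 N and must supply an equal clockwise moment, so its lever arm about the pivot is 382.8 / 408.1 = 0.938 m.
That puts it at 2.37 − 0.938 = 1.43 m from the right end.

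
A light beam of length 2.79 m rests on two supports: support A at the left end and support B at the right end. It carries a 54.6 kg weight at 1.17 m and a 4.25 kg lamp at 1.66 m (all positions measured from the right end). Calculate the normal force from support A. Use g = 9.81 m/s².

R_A ≈ 249 N

Take moments about support B.
Weight: 54.6 × 9.81 = 535.6 N down at 1.17 m → arm 1.17 m, τ = 535.6 × 1.17 = 626.7 N·m counterclockwise.
Lamp: 4.25 × 9.81 = 41.69 N down at 1.66 m → arm 1.66 m, τ = 41.69 × 1.66 = 69.21 N·m counterclockwise.
Net load moment about support B = 695.9 N·m counterclockwise.
Reaction R at support A is upward at 2.79 m, arm 2.79 m → moment R × 2.79 clockwise.
Στ = 0 ⇒ R × 2.79 = 695.9 ⇒ R = 249 N.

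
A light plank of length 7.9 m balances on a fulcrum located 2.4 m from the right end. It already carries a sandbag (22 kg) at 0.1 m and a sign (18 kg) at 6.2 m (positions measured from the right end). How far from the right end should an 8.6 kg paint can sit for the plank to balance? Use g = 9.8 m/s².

x ≈ 0.33 m from the right end

Taking torques about the fulcrum (at 2.4 m from the right end):
Sandbag: 22 × 9.8 = 215.6 N down at 0.1 m → arm 2.3 m, τ = 215.6 × 2.3 = 495.9 N·m clockwise.
Sign: 18 × 9.8 = 176.4 N down at 6.2 m → arm 3.8 m, τ = 176.4 × 3.8 = 670.3 N·m counterclockwise.
Net moment of existing loads = 174.4 N·m counterclockwise.
The paint can weighs 8.6 × 9.8 = 84.28 N and must supply an equal clockwise moment, so its lever arm about the fulcrum is 174.4 / 84.28 = 2.07 m.
That puts it at 2.4 − 2.07 = 0.33 m from the right end.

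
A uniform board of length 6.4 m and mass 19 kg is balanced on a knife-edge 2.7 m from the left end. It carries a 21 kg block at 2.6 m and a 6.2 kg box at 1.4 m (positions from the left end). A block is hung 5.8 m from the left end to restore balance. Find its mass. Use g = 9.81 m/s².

Taking torques about the knife-edge (at 2.7 m from the left end):
Beam weight: 19 × 9.81 = 186.4 N down at 3.2 m → arm 0.5 m, τ = 186.4 × 0.5 = 93.2 N·m clockwise.
Block: 21 × 9.81 = 206 N down at 2.6 m → arm 0.1 m, τ = 206 × 0.1 = 20.6 N·m counterclockwise.
Box: 6.2 × 9.81 = 60.82 N down at 1.4 m → arm 1.3 m, τ = 60.82 × 1.3 = 79.07 N·m counterclockwise.
Net moment of known loads = 6.47 N·m counterclockwise.
An unknown mass m at 5.8 m has arm 3.1 m; its moment is m·g·3.1 clockwise.
Setting net torque to zero: m × 9.81 × 3.1 = 6.47 → m = 6.47 / (9.81 × 3.1) = 0.213 kg.

m ≈ 0.213 kg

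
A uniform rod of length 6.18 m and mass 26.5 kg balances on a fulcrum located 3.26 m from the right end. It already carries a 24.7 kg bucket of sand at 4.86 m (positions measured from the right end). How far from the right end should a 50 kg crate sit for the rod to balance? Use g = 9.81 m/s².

x ≈ 2.56 m from the right end

Choose the fulcrum (at 3.26 m from the right end) as the axis so the support reaction has zero arm there.
Beam weight: 26.5 × 9.81 = 260 N down at 3.09 m → arm 0.17 m, τ = 260 × 0.17 = 44.2 N·m clockwise.
Bucket of sand: 24.7 × 9.81 = 242.3 N down at 4.86 m → arm 1.6 m, τ = 242.3 × 1.6 = 387.7 N·m counterclockwise.
Net moment of existing loads = 343.5 N·m counterclockwise.
The crate weighs 50 × 9.81 = 490.5 N and must supply an equal clockwise moment, so its lever arm about the fulcrum is 343.5 / 490.5 = 0.7 m.
That puts it at 3.26 − 0.7 = 2.56 m from the right end.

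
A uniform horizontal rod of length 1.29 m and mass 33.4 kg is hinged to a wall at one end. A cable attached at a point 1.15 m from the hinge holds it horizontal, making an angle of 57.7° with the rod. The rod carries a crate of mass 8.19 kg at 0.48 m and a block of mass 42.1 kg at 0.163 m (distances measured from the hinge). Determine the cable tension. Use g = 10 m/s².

Sum moments about the hinge (the unknown hinge reaction has zero arm there).
Beam weight: 33.4 × 10 = 334 N down at 0.645 m → arm 0.645 m, τ = 334 × 0.645 = 215.4 N·m clockwise.
Crate: 8.19 × 10 = 81.9 N down at 0.48 m → arm 0.48 m, τ = 81.9 × 0.48 = 39.31 N·m clockwise.
Block: 42.1 × 10 = 421 N down at 0.163 m → arm 0.163 m, τ = 421 × 0.163 = 68.62 N·m clockwise.
Total clockwise load moment = 323.3 N·m.
The cable tension T acts at 1.15 m; only its component perpendicular to the rod, T sinθ, produces torque. sin 57.7° = 0.8453.
Setting net torque to zero: T × 1.15 × 0.8453 = 323.3 → T = 323.3 / 0.9721 = 333 N.

T ≈ 333 N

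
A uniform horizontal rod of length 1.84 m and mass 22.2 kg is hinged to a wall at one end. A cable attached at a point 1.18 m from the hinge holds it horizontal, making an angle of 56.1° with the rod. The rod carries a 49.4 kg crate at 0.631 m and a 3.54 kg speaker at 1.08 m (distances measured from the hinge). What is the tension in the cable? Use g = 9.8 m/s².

T ≈ 555 N

Take moments about the hinge.
Beam weight: 22.2 × 9.8 = 217.6 N down at 0.92 m → arm 0.92 m, τ = 217.6 × 0.92 = 200.2 N·m clockwise.
Crate: 49.4 × 9.8 = 484.1 N down at 0.631 m → arm 0.631 m, τ = 484.1 × 0.631 = 305.5 N·m clockwise.
Speaker: 3.54 × 9.8 = 34.69 N down at 1.08 m → arm 1.08 m, τ = 34.69 × 1.08 = 37.47 N·m clockwise.
Total clockwise load moment = 543.2 N·m.
The cable tension T acts at 1.18 m; only its component perpendicular to the rod, T sinθ, produces torque. sin 56.1° = 0.83.
Στ = 0 ⇒ T × 1.18 × 0.83 = 543.2 ⇒ T = 543.2 / 0.9794 = 555 N.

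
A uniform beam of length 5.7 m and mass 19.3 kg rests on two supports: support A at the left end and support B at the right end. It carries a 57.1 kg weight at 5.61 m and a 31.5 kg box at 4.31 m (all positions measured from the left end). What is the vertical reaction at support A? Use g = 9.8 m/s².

Sum moments about support B (its reaction then has zero moment arm).
Beam weight: 19.3 × 9.8 = 189.1 N down at 2.85 m → arm 2.85 m, τ = 189.1 × 2.85 = 538.9 N·m counterclockwise.
Weight: 57.1 × 9.8 = 559.6 N down at 5.61 m → arm 0.09 m, τ = 559.6 × 0.09 = 50.36 N·m counterclockwise.
Box: 31.5 × 9.8 = 308.7 N down at 4.31 m → arm 1.39 m, τ = 308.7 × 1.39 = 429.1 N·m counterclockwise.
Net load moment about support B = 1018 N·m counterclockwise.
Reaction R at support A is upward at 0 m, arm 5.7 m → moment R × 5.7 clockwise.
For rotational equilibrium, R × 5.7 = 1018, so R = 179 N.

R_A ≈ 179 N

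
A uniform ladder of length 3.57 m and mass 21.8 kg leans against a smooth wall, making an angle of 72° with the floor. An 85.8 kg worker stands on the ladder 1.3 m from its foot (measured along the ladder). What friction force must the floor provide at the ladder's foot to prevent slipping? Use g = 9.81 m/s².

f ≈ 134 N

Sum moments about the foot of the ladder (the floor normal and friction both act there and drop out).
Ladder weight 21.8×9.81 = 213.9 N acts at 1.785 m along the ladder; its horizontal arm is 1.785·cos72° = 0.5516 m → τ = 118 N·m clockwise.
Worker: 85.8×9.81 = 841.7 N at 1.3 m → arm 0.4017 m → τ = 338.1 N·m clockwise.
Wall normal N acts horizontally at the top; its moment arm is the height L sinθ = 3.57·sin72° = 3.395 m, counterclockwise.
For rotational equilibrium, N × 3.395 = 456.1, so N = 134 N.
ΣFx = 0: friction at the foot balances the wall's push, so f = N_wall = 134 N.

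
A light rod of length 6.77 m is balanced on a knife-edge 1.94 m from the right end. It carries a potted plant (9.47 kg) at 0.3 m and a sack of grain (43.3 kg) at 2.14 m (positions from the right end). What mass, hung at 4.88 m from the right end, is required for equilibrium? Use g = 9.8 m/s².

m ≈ 2.34 kg

Sum moments about the knife-edge (at 1.94 m from the right end) (the support reaction has zero arm there).
Potted plant: 9.47 × 9.8 = 92.81 N down at 0.3 m → arm 1.64 m, τ = 92.81 × 1.64 = 152.2 N·m clockwise.
Sack of grain: 43.3 × 9.8 = 424.3 N down at 2.14 m → arm 0.2 m, τ = 424.3 × 0.2 = 84.86 N·m counterclockwise.
Net moment of known loads = 67.34 N·m clockwise.
An unknown mass m at 4.88 m has arm 2.94 m; its moment is m·g·2.94 counterclockwise.
Balancing moments: m × 9.8 × 2.94 = 67.34, giving m = 67.34 / (9.8 × 2.94) = 2.34 kg.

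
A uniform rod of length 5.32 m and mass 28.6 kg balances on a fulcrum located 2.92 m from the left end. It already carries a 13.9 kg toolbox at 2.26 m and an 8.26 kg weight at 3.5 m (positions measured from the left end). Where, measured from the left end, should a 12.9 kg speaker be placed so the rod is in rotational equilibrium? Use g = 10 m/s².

x ≈ 3.84 m from the left end

Choose the fulcrum (at 2.92 m from the left end) as the axis so the support reaction has zero arm there.
Beam weight: 28.6 × 10 = 286 N down at 2.66 m → arm 0.26 m, τ = 286 × 0.26 = 74.36 N·m counterclockwise.
Toolbox: 13.9 × 10 = 139 N down at 2.26 m → arm 0.66 m, τ = 139 × 0.66 = 91.74 N·m counterclockwise.
Weight: 8.26 × 10 = 82.6 N down at 3.5 m → arm 0.58 m, τ = 82.6 × 0.58 = 47.91 N·m clockwise.
Net moment of existing loads = 118.2 N·m counterclockwise.
The speaker weighs 12.9 × 10 = 129 N and must supply an equal clockwise moment, so its lever arm about the fulcrum is 118.2 / 129 = 0.916 m.
That puts it at 2.92 + 0.916 = 3.84 m from the left end.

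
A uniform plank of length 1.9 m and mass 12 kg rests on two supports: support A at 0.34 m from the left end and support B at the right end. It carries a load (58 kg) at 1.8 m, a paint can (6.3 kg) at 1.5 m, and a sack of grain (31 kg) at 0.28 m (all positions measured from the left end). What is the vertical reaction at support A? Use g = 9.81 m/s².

About support B:
Beam weight: 12 × 9.81 = 117.7 N down at 0.95 m → arm 0.95 m, τ = 117.7 × 0.95 = 111.8 N·m counterclockwise.
Load: 58 × 9.81 = 569 N down at 1.8 m → arm 0.1 m, τ = 569 × 0.1 = 56.9 N·m counterclockwise.
Paint can: 6.3 × 9.81 = 61.8 N down at 1.5 m → arm 0.4 m, τ = 61.8 × 0.4 = 24.72 N·m counterclockwise.
Sack of grain: 31 × 9.81 = 304.1 N down at 0.28 m → arm 1.62 m, τ = 304.1 × 1.62 = 492.6 N·m counterclockwise.
Net load moment about support B = 686 N·m counterclockwise.
Reaction R at support A is upward at 0.34 m, arm 1.56 m → moment R × 1.56 clockwise.
Στ = 0 ⇒ R × 1.56 = 686 ⇒ R = 440 N.

R_A ≈ 440 N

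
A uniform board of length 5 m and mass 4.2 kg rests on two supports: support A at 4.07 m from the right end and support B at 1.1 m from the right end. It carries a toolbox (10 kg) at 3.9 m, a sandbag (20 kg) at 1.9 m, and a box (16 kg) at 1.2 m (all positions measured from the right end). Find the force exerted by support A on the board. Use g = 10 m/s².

R_A ≈ 173 N

Choose support B as the axis so its reaction then has zero moment arm.
Beam weight: 4.2 × 10 = 42 N down at 2.5 m → arm 1.4 m, τ = 42 × 1.4 = 58.8 N·m counterclockwise.
Toolbox: 10 × 10 = 100 N down at 3.9 m → arm 2.8 m, τ = 100 × 2.8 = 280 N·m counterclockwise.
Sandbag: 20 × 10 = 200 N down at 1.9 m → arm 0.8 m, τ = 200 × 0.8 = 160 N·m counterclockwise.
Box: 16 × 10 = 160 N down at 1.2 m → arm 0.1 m, τ = 160 × 0.1 = 16 N·m counterclockwise.
Net load moment about support B = 514.8 N·m counterclockwise.
Reaction R at support A is upward at 4.07 m, arm 2.97 m → moment R × 2.97 clockwise.
Στ = 0 ⇒ R × 2.97 = 514.8 ⇒ R = 173 N.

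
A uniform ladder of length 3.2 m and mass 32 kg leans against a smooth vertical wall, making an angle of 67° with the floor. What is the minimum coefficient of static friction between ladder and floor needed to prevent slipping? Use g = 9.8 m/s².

Choose the foot of the ladder as the axis so the floor normal and friction both act there and drop out.
Ladder weight 32×9.8 = 313.6 N acts at 1.6 m along the ladder; its horizontal arm is 1.6·cos67° = 0.6252 m → τ = 196.1 N·m clockwise.
Wall normal N acts horizontally at the top; its moment arm is the height L sinθ = 3.2·sin67° = 2.946 m, counterclockwise.
Setting net torque to zero: N × 2.946 = 196.1 → N = 66.56 N.
ΣFx = 0 ⇒ f = N_wall = 66.56 N. ΣFy = 0 ⇒ N_floor = 313.6 N.
μ_min = f / N_floor = 66.56 / 313.6 = 0.212.

μ_min ≈ 0.212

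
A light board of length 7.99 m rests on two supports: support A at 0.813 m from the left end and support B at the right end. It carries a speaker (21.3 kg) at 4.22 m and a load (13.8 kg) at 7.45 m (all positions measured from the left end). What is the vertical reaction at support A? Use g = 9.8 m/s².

R_A ≈ 120 N

Take moments about support B.
Speaker: 21.3 × 9.8 = 208.7 N down at 4.22 m → arm 3.77 m, τ = 208.7 × 3.77 = 786.8 N·m counterclockwise.
Load: 13.8 × 9.8 = 135.2 N down at 7.45 m → arm 0.54 m, τ = 135.2 × 0.54 = 73.01 N·m counterclockwise.
Net load moment about support B = 859.8 N·m counterclockwise.
Reaction R at support A is upward at 0.813 m, arm 7.177 m → moment R × 7.177 clockwise.
Στ = 0 ⇒ R × 7.177 = 859.8 ⇒ R = 120 N.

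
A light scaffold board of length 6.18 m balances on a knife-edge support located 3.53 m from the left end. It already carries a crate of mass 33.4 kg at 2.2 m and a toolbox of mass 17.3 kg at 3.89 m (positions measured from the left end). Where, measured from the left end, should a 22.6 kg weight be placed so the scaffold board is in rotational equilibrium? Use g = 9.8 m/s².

About the knife-edge support (at 3.53 m from the left end):
Crate: 33.4 × 9.8 = 327.3 N down at 2.2 m → arm 1.33 m, τ = 327.3 × 1.33 = 435.3 N·m counterclockwise.
Toolbox: 17.3 × 9.8 = 169.5 N down at 3.89 m → arm 0.36 m, τ = 169.5 × 0.36 = 61.02 N·m clockwise.
Net moment of existing loads = 374.3 N·m counterclockwise.
The weight weighs 22.6 × 9.8 = 221.5 N and must supply an equal clockwise moment, so its lever arm about the knife-edge support is 374.3 / 221.5 = 1.69 m.
That puts it at 3.53 + 1.69 = 5.22 m from the left end.

x ≈ 5.22 m from the left end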